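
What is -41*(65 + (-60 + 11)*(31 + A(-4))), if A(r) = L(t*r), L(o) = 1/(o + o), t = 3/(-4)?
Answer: 359693/6 ≈ 59949.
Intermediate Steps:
t = -¾ (t = 3*(-¼) = -¾ ≈ -0.75000)
L(o) = 1/(2*o)
A(r) = -2/(3*r) (A(r) = 1/(2*((-3*r/4))) = (-4/(3*r))/2 = -2/(3*r))
-41*(65 + (-60 + 11)*(31 + A(-4))) = -41*(65 + (-60 + 11)*(31 - ⅔/(-4))) = -41*(65 - 49*(31 - ⅔*(-¼))) = -41*(65 - 49*(31 + ⅙)) = -41*(65 - 49*187/6) = -41*(65 - 9163/6) = -41*(-8773/6) = 359693/6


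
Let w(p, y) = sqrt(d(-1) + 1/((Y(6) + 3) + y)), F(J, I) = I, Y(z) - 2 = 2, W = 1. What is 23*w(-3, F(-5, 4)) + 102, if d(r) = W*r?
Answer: 102 + 23*I*sqrt(110)/11 ≈ 102.0 + 21.93*I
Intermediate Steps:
Y(z) = 4 (Y(z) = 2 + 2 = 4)
d(r) = r (d(r) = 1*r = r)
w(p, y) = sqrt(-1 + 1/(7 + y)) (w(p, y) = sqrt(-1 + 1/((4 + 3) + y)) = sqrt(-1 + 1/(7 + y)))
23*w(-3, F(-5, 4)) + 102 = 23*sqrt((-6 - 1*4)/(7 + 4)) + 102 = 23*sqrt((-6 - 4)/11) + 102 = 23*sqrt((1/11)*(-10)) + 102 = 23*sqrt(-10/11) + 102 = 23*(I*sqrt(110)/11) + 102 = 23*I*sqrt(110)/11 + 102 = 102 + 23*I*sqrt(110)/11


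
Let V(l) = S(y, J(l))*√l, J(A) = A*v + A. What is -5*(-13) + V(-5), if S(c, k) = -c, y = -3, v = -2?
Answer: 65 + 3*I*√5 ≈ 65.0 + 6.7082*I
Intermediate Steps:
J(A) = -A (J(A) = A*(-2) + A = -2*A + A = -A)
V(l) = 3*√l (V(l) = (-1*(-3))*√l = 3*√l)
-5*(-13) + V(-5) = -5*(-13) + 3*√(-5) = 65 + 3*(I*√5) = 65 + 3*I*√5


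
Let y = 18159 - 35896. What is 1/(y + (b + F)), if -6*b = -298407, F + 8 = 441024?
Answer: 2/946027 ≈ 2.1141e-6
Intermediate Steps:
F = 441016 (F = -8 + 441024 = 441016)
b = 99469/2 (b = -⅙*(-298407) = 99469/2 ≈ 49735.)
y = -17737
1/(y + (b + F)) = 1/(-17737 + (99469/2 + 441016)) = 1/(-17737 + 981501/2) = 1/(946027/2) = 2/946027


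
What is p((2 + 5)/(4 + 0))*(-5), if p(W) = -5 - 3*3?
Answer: 70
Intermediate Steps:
p(W) = -14 (p(W) = -5 - 9 = -14)
p((2 + 5)/(4 + 0))*(-5) = -14*(-5) = 70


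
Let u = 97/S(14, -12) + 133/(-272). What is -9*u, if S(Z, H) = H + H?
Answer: 11091/272 ≈ 40.776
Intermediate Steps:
S(Z, H) = 2*H
u = -3697/816 (u = 97/((2*(-12))) + 133/(-272) = 97/(-24) + 133*(-1/272) = 97*(-1/24) - 133/272 = -97/24 - 133/272 = -3697/816 ≈ -4.5306)
-9*u = -9*(-3697/816) = 11091/272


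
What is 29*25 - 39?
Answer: 686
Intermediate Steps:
29*25 - 39 = 725 - 39 = 686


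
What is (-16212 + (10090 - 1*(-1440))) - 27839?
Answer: -32521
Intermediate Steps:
(-16212 + (10090 - 1*(-1440))) - 27839 = (-16212 + (10090 + 1440)) - 27839 = (-16212 + 11530) - 27839 = -4682 - 27839 = -32521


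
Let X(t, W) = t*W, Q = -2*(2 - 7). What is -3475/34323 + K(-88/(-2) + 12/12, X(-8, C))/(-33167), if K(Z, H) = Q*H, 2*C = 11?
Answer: -5891365/66964173 ≈ -0.087978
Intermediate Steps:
C = 11/2 (C = (1/2)*11 = 11/2 ≈ 5.5000)
Q = 10 (Q = -2*(-5) = 10)
X(t, W) = W*t
K(Z, H) = 10*H
-3475/34323 + K(-88/(-2) + 12/12, X(-8, C))/(-33167) = -3475/34323 + (10*((11/2)*(-8)))/(-33167) = -3475*1/34323 + (10*(-44))*(-1/33167) = -3475/34323 - 440*(-1/33167) = -3475/34323 + 440/33167 = -5891365/66964173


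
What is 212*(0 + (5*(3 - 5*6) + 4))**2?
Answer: 3638132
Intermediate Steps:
212*(0 + (5*(3 - 5*6) + 4))**2 = 212*(0 + (5*(3 - 30) + 4))**2 = 212*(0 + (5*(-27) + 4))**2 = 212*(0 + (-135 + 4))**2 = 212*(0 - 131)**2 = 212*(-131)**2 = 212*17161 = 3638132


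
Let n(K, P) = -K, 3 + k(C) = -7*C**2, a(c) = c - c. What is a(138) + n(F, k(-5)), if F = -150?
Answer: 150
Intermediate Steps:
a(c) = 0
k(C) = -3 - 7*C**2
a(138) + n(F, k(-5)) = 0 - 1*(-150) = 0 + 150 = 150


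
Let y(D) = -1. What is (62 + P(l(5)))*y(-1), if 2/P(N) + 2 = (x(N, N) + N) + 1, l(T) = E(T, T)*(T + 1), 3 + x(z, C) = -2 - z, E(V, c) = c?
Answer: -185/3 ≈ -61.667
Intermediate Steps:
x(z, C) = -5 - z (x(z, C) = -3 + (-2 - z) = -5 - z)
l(T) = T*(1 + T) (l(T) = T*(T + 1) = T*(1 + T))
P(N) = -⅓ (P(N) = 2/(-2 + (((-5 - N) + N) + 1)) = 2/(-2 + (-5 + 1)) = 2/(-2 - 4) = 2/(-6) = 2*(-⅙) = -⅓)
(62 + P(l(5)))*y(-1) = (62 - ⅓)*(-1) = (185/3)*(-1) = -185/3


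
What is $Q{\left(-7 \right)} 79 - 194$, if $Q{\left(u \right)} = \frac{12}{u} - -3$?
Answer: $- \frac{647}{7} \approx -92.429$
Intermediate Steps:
$Q{\left(u \right)} = 3 + \frac{12}{u}$ ($Q{\left(u \right)} = \frac{12}{u} + 3 = 3 + \frac{12}{u}$)
$Q{\left(-7 \right)} 79 - 194 = \left(3 + \frac{12}{-7}\right) 79 - 194 = \left(3 + 12 \left(- \frac{1}{7}\right)\right) 79 - 194 = \left(3 - \frac{12}{7}\right) 79 - 194 = \frac{9}{7} \cdot 79 - 194 = \frac{711}{7} - 194 = - \frac{647}{7}$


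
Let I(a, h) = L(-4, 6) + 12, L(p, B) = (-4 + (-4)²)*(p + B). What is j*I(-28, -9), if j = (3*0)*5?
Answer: 0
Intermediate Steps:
L(p, B) = 12*B + 12*p (L(p, B) = (-4 + 16)*(B + p) = 12*(B + p) = 12*B + 12*p)
j = 0 (j = 0*5 = 0)
I(a, h) = 36 (I(a, h) = (12*6 + 12*(-4)) + 12 = (72 - 48) + 12 = 24 + 12 = 36)
j*I(-28, -9) = 0*36 = 0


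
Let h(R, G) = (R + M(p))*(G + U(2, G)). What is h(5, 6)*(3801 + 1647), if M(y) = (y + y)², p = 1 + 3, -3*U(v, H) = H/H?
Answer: 2130168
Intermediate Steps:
U(v, H) = -⅓ (U(v, H) = -H/(3*H) = -⅓*1 = -⅓)
p = 4
M(y) = 4*y² (M(y) = (2*y)² = 4*y²)
h(R, G) = (64 + R)*(-⅓ + G) (h(R, G) = (R + 4*4²)*(G - ⅓) = (R + 4*16)*(-⅓ + G) = (R + 64)*(-⅓ + G) = (64 + R)*(-⅓ + G))
h(5, 6)*(3801 + 1647) = (-64/3 + 64*6 - ⅓*5 + 6*5)*(3801 + 1647) = (-64/3 + 384 - 5/3 + 30)*5448 = 391*5448 = 2130168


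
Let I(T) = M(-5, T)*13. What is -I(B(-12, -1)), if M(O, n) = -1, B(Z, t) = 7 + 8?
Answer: 13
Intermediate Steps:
B(Z, t) = 15
I(T) = -13 (I(T) = -1*13 = -13)
-I(B(-12, -1)) = -1*(-13) = 13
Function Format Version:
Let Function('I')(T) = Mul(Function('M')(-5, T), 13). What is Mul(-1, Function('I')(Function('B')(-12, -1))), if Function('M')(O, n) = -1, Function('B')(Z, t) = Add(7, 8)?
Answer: 13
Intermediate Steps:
Function('B')(Z, t) = 15
Function('I')(T) = -13 (Function('I')(T) = Mul(-1, 13) = -13)
Mul(-1, Function('I')(Function('B')(-12, -1))) = Mul(-1, -13) = 13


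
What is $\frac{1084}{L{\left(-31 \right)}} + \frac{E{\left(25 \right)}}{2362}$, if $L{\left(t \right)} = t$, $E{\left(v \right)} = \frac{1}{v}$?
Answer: $- \frac{64010169}{1830550} \approx -34.968$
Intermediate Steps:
$\frac{1084}{L{\left(-31 \right)}} + \frac{E{\left(25 \right)}}{2362} = \frac{1084}{-31} + \frac{1}{25 \cdot 2362} = 1084 \left(- \frac{1}{31}\right) + \frac{1}{25} \cdot \frac{1}{2362} = - \frac{1084}{31} + \frac{1}{59050} = - \frac{64010169}{1830550}$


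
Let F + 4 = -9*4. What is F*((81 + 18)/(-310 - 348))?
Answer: 1980/329 ≈ 6.0182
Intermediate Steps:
F = -40 (F = -4 - 9*4 = -4 - 36 = -40)
F*((81 + 18)/(-310 - 348)) = -40*(81 + 18)/(-310 - 348) = -3960/(-658) = -3960*(-1)/658 = -40*(-99/658) = 1980/329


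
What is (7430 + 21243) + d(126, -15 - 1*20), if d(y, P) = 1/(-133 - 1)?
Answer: 3842181/134 ≈ 28673.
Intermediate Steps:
d(y, P) = -1/134 (d(y, P) = 1/(-134) = -1/134)
(7430 + 21243) + d(126, -15 - 1*20) = (7430 + 21243) - 1/134 = 28673 - 1/134 = 3842181/134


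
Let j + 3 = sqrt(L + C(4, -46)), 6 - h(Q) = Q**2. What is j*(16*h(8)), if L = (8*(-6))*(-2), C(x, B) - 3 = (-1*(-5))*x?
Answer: 2784 - 928*sqrt(119) ≈ -7339.3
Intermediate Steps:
C(x, B) = 3 + 5*x (C(x, B) = 3 + (-1*(-5))*x = 3 + 5*x)
L = 96 (L = -48*(-2) = 96)
h(Q) = 6 - Q**2
j = -3 + sqrt(119) (j = -3 + sqrt(96 + (3 + 5*4)) = -3 + sqrt(96 + (3 + 20)) = -3 + sqrt(96 + 23) = -3 + sqrt(119) ≈ 7.9087)
j*(16*h(8)) = (-3 + sqrt(119))*(16*(6 - 1*8**2)) = (-3 + sqrt(119))*(16*(6 - 1*64)) = (-3 + sqrt(119))*(16*(6 - 64)) = (-3 + sqrt(119))*(16*(-58)) = (-3 + sqrt(119))*(-928) = 2784 - 928*sqrt(119)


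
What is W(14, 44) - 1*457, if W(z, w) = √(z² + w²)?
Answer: -457 + 2*√533 ≈ -410.83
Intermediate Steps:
W(z, w) = √(w² + z²)
W(14, 44) - 1*457 = √(44² + 14²) - 1*457 = √(1936 + 196) - 457 = √2132 - 457 = 2*√533 - 457 = -457 + 2*√533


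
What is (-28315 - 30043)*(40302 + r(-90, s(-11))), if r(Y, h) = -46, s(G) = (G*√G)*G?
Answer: -2349259648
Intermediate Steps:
s(G) = G^(5/2) (s(G) = G^(3/2)*G = G^(5/2))
(-28315 - 30043)*(40302 + r(-90, s(-11))) = (-28315 - 30043)*(40302 - 46) = -58358*40256 = -2349259648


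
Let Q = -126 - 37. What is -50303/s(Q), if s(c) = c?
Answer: 50303/163 ≈ 308.61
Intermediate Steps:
Q = -163
-50303/s(Q) = -50303/(-163) = -50303*(-1/163) = 50303/163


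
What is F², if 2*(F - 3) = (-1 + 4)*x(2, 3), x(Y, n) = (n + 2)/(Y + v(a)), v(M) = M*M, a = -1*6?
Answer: 59049/5776 ≈ 10.223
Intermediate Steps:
a = -6
v(M) = M²
x(Y, n) = (2 + n)/(36 + Y) (x(Y, n) = (n + 2)/(Y + (-6)²) = (2 + n)/(Y + 36) = (2 + n)/(36 + Y))
F = 243/76 (F = 3 + ((-1 + 4)*((2 + 3)/(36 + 2)))/2 = 3 + (3*(5/38))/2 = 3 + (½)*(15/38) = 3 + 15/76 = 243/76 ≈ 3.1974)
F² = (243/76)² = 59049/5776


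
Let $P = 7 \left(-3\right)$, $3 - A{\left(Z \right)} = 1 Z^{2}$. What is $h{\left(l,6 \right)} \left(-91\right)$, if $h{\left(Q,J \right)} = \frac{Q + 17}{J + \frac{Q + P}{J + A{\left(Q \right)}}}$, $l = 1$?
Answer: $-468$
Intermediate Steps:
$A{\left(Z \right)} = 3 - Z^{2}$ ($A{\left(Z \right)} = 3 - 1 Z^{2} = 3 - Z^{2}$)
$P = -21$
$h{\left(Q,J \right)} = \frac{17 + Q}{J + \frac{-21 + Q}{3 + J - Q^{2}}}$ ($h{\left(Q,J \right)} = \frac{Q + 17}{J + \frac{Q - 21}{J - \left(-3 + Q^{2}\right)}} = \frac{17 + Q}{J + \frac{-21 + Q}{3 + J - Q^{2}}}$)
$h{\left(l,6 \right)} \left(-91\right) = \frac{51 - 17 \cdot 1^{2} + 17 \cdot 6 + 6 \cdot 1 - 1 \left(-3 + 1^{2}\right)}{-21 + 1 + 6^{2} - 6 \left(-3 + 1^{2}\right)} \left(-91\right) = \frac{51 - 17 + 102 + 6 - 1 \left(-3 + 1\right)}{-21 + 1 + 36 - 6 \left(-3 + 1\right)} \left(-91\right) = \frac{51 - 17 + 102 + 6 - 1 \left(-2\right)}{-21 + 1 + 36 - 6 \left(-2\right)} \left(-91\right) = \frac{51 - 17 + 102 + 6 + 2}{-21 + 1 + 36 + 12} \left(-91\right) = \frac{1}{28} \cdot 144 \left(-91\right) = \frac{36}{7} \left(-91\right) = -468$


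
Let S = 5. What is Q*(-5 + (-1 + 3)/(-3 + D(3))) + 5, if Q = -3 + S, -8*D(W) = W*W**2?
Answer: -287/51 ≈ -5.6274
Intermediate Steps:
D(W) = -W**3/8 (D(W) = -W*W**2/8 = -W**3/8)
Q = 2 (Q = -3 + 5 = 2)
Q*(-5 + (-1 + 3)/(-3 + D(3))) + 5 = 2*(-5 + (-1 + 3)/(-3 - 1/8*3**3)) + 5 = 2*(-5 + 2/(-3 - 1/8*27)) + 5 = 2*(-5 + 2/(-3 - 27/8)) + 5 = 2*(-5 + 2/(-51/8)) + 5 = 2*(-5 + 2*(-8/51)) + 5 = 2*(-5 - 16/51) + 5 = 2*(-271/51) + 5 = -542/51 + 5 = -287/51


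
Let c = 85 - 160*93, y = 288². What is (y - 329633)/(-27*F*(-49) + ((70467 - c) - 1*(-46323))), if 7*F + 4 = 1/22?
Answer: -5427158/2878427 ≈ -1.8855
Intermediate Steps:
y = 82944
c = -14795 (c = 85 - 14880 = -14795)
F = -87/154 (F = -4/7 + (⅐)/22 = -4/7 + (⅐)*(1/22) = -4/7 + 1/154 = -87/154 ≈ -0.56493)
(y - 329633)/(-27*F*(-49) + ((70467 - c) - 1*(-46323))) = (82944 - 329633)/(-27*(-87/154)*(-49) + ((70467 - 1*(-14795)) - 1*(-46323))) = -246689/((2349/154)*(-49) + ((70467 + 14795) + 46323)) = -246689/(-16443/22 + (85262 + 46323)) = -246689/(-16443/22 + 131585) = -246689/2878427/22 = -246689*22/2878427 = -5427158/2878427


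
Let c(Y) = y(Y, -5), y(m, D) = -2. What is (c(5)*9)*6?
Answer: -108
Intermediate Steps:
c(Y) = -2
(c(5)*9)*6 = -2*9*6 = -18*6 = -108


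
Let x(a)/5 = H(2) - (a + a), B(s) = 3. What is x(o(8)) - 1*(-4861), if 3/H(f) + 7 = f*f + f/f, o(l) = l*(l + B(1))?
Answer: 7947/2 ≈ 3973.5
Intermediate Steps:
o(l) = l*(3 + l) (o(l) = l*(l + 3) = l*(3 + l))
H(f) = 3/(-6 + f**2) (H(f) = 3/(-7 + (f*f + f/f)) = 3/(-7 + (f**2 + 1)) = 3/(-7 + (1 + f**2)) = 3/(-6 + f**2))
x(a) = -15/2 - 10*a (x(a) = 5*(3/(-6 + 2**2) - (a + a)) = 5*(3/(-6 + 4) - 2*a) = 5*(3/(-2) - 2*a) = 5*(3*(-1/2) - 2*a) = 5*(-3/2 - 2*a) = -15/2 - 10*a)
x(o(8)) - 1*(-4861) = (-15/2 - 80*(3 + 8)) - 1*(-4861) = (-15/2 - 80*11) + 4861 = (-15/2 - 10*88) + 4861 = (-15/2 - 880) + 4861 = -1775/2 + 4861 = 7947/2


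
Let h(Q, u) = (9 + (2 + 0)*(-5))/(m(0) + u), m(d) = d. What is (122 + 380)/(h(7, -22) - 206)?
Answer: -11044/4531 ≈ -2.4374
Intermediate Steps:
h(Q, u) = -1/u (h(Q, u) = (9 + (2 + 0)*(-5))/(0 + u) = (9 + 2*(-5))/u = (9 - 10)/u = -1/u)
(122 + 380)/(h(7, -22) - 206) = (122 + 380)/(-1/(-22) - 206) = 502/(-1*(-1/22) - 206) = 502/(1/22 - 206) = 502/(-4531/22) = 502*(-22/4531) = -11044/4531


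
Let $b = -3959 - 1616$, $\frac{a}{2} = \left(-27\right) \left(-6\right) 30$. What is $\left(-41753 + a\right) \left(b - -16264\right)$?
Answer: $-342400737$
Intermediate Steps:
$a = 9720$ ($a = 2 \left(-27\right) \left(-6\right) 30 = 2 \cdot 162 \cdot 30 = 2 \cdot 4860 = 9720$)
$b = -5575$ ($b = -3959 - 1616 = -5575$)
$\left(-41753 + a\right) \left(b - -16264\right) = \left(-41753 + 9720\right) \left(-5575 - -16264\right) = - 32033 \left(-5575 + 16264\right) = \left(-32033\right) 10689 = -342400737$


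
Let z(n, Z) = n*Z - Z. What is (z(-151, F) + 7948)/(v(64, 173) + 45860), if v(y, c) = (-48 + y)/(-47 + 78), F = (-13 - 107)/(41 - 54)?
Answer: 659401/4620447 ≈ 0.14271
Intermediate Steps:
F = 120/13 (F = -120/(-13) = -120*(-1/13) = 120/13 ≈ 9.2308)
v(y, c) = -48/31 + y/31 (v(y, c) = (-48 + y)/31 = (-48 + y)*(1/31) = -48/31 + y/31)
z(n, Z) = -Z + Z*n (z(n, Z) = Z*n - Z = -Z + Z*n)
(z(-151, F) + 7948)/(v(64, 173) + 45860) = (120*(-1 - 151)/13 + 7948)/((-48/31 + (1/31)*64) + 45860) = ((120/13)*(-152) + 7948)/((-48/31 + 64/31) + 45860) = (-18240/13 + 7948)/(16/31 + 45860) = 85084/(13*(1421676/31)) = (85084/13)*(31/1421676) = 659401/4620447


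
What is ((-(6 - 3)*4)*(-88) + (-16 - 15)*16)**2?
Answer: 313600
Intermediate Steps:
((-(6 - 3)*4)*(-88) + (-16 - 15)*16)**2 = ((-1*3*4)*(-88) - 31*16)**2 = (-3*4*(-88) - 496)**2 = (-12*(-88) - 496)**2 = (1056 - 496)**2 = 560**2 = 313600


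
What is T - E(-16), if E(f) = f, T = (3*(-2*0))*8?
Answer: 16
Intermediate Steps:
T = 0 (T = (3*0)*8 = 0*8 = 0)
T - E(-16) = 0 - 1*(-16) = 0 + 16 = 16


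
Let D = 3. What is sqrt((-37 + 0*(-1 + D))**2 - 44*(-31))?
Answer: sqrt(2733) ≈ 52.278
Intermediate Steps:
sqrt((-37 + 0*(-1 + D))**2 - 44*(-31)) = sqrt((-37 + 0*(-1 + 3))**2 - 44*(-31)) = sqrt((-37 + 0*2)**2 + 1364) = sqrt((-37 + 0)**2 + 1364) = sqrt((-37)**2 + 1364) = sqrt(1369 + 1364) = sqrt(2733)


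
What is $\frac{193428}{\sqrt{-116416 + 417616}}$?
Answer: $\frac{16119 \sqrt{753}}{1255} \approx 352.45$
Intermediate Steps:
$\frac{193428}{\sqrt{-116416 + 417616}} = \frac{193428}{\sqrt{301200}} = \frac{193428}{20 \sqrt{753}} = 193428 \frac{\sqrt{753}}{15060} = \frac{16119 \sqrt{753}}{1255}$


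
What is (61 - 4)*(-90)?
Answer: -5130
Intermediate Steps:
(61 - 4)*(-90) = 57*(-90) = -5130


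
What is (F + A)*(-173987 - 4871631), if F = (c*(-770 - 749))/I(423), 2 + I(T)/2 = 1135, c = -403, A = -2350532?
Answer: 13435707127234195/1133 ≈ 1.1859e+13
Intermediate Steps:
I(T) = 2266 (I(T) = -4 + 2*1135 = -4 + 2270 = 2266)
F = 612157/2266 (F = -403*(-770 - 749)/2266 = -403*(-1519)*(1/2266) = 612157*(1/2266) = 612157/2266 ≈ 270.15)
(F + A)*(-173987 - 4871631) = (612157/2266 - 2350532)*(-173987 - 4871631) = -5325693355/2266*(-5045618) = 13435707127234195/1133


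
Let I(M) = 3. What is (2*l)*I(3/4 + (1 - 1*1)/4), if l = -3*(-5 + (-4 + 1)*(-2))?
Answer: -18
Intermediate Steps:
l = -3 (l = -3*(-5 - 3*(-2)) = -3*(-5 + 6) = -3*1 = -3)
(2*l)*I(3/4 + (1 - 1*1)/4) = (2*(-3))*3 = -6*3 = -18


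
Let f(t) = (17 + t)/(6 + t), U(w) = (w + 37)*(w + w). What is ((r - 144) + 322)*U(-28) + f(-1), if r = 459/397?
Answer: -179228648/1985 ≈ -90292.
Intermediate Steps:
r = 459/397 (r = 459*(1/397) = 459/397 ≈ 1.1562)
U(w) = 2*w*(37 + w) (U(w) = (37 + w)*(2*w) = 2*w*(37 + w))
f(t) = (17 + t)/(6 + t)
((r - 144) + 322)*U(-28) + f(-1) = ((459/397 - 144) + 322)*(2*(-28)*(37 - 28)) + (17 - 1)/(6 - 1) = (-56709/397 + 322)*(2*(-28)*9) + 16/5 = (71125/397)*(-504) + (⅕)*16 = -35847000/397 + 16/5 = -179228648/1985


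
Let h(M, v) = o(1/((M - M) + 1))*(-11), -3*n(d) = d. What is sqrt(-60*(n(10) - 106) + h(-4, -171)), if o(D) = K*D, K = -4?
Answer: 2*sqrt(1651) ≈ 81.265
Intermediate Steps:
n(d) = -d/3
o(D) = -4*D
h(M, v) = 44 (h(M, v) = -4/((M - M) + 1)*(-11) = -4/(0 + 1)*(-11) = -4/1*(-11) = -4*1*(-11) = -4*(-11) = 44)
sqrt(-60*(n(10) - 106) + h(-4, -171)) = sqrt(-60*(-1/3*10 - 106) + 44) = sqrt(-60*(-10/3 - 106) + 44) = sqrt(-60*(-328/3) + 44) = sqrt(6560 + 44) = sqrt(6604) = 2*sqrt(1651)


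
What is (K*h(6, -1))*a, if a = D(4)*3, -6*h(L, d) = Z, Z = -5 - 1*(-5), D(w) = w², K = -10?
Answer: 0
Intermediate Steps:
Z = 0 (Z = -5 + 5 = 0)
h(L, d) = 0 (h(L, d) = -⅙*0 = 0)
a = 48 (a = 4²*3 = 16*3 = 48)
(K*h(6, -1))*a = -10*0*48 = 0*48 = 0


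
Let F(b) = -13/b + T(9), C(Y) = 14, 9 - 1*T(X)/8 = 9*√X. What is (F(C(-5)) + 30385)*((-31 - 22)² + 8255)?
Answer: 2342033052/7 ≈ 3.3458e+8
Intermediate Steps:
T(X) = 72 - 72*√X
F(b) = -144 - 13/b (F(b) = -13/b + (72 - 72*√9) = -13/b + (72 - 72*3) = -13/b + (72 - 216) = -13/b - 144 = -144 - 13/b)
(F(C(-5)) + 30385)*((-31 - 22)² + 8255) = ((-144 - 13/14) + 30385)*((-31 - 22)² + 8255) = ((-144 - 13*1/14) + 30385)*((-53)² + 8255) = ((-144 - 13/14) + 30385)*(2809 + 8255) = (-2029/14 + 30385)*11064 = (423361/14)*11064 = 2342033052/7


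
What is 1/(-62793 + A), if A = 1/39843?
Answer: -39843/2501861498 ≈ -1.5925e-5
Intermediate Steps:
A = 1/39843 ≈ 2.5099e-5
1/(-62793 + A) = 1/(-62793 + 1/39843) = 1/(-2501861498/39843) = -39843/2501861498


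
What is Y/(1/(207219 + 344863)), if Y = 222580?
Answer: 122882411560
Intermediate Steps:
Y/(1/(207219 + 344863)) = 222580/(1/(207219 + 344863)) = 222580/(1/552082) = 222580*552082 = 122882411560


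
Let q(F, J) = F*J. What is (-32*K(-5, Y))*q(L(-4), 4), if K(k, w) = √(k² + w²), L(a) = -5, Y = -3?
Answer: 640*√34 ≈ 3731.8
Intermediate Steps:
(-32*K(-5, Y))*q(L(-4), 4) = (-32*√((-5)² + (-3)²))*(-5*4) = -32*√(25 + 9)*(-20) = -32*√34*(-20) = 640*√34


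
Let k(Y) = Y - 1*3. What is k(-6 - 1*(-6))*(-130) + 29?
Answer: 419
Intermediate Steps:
k(Y) = -3 + Y (k(Y) = Y - 3 = -3 + Y)
k(-6 - 1*(-6))*(-130) + 29 = (-3 + (-6 - 1*(-6)))*(-130) + 29 = (-3 + (-6 + 6))*(-130) + 29 = (-3 + 0)*(-130) + 29 = -3*(-130) + 29 = 390 + 29 = 419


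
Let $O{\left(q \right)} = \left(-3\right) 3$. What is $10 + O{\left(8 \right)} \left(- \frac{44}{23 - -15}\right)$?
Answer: $\frac{388}{19} \approx 20.421$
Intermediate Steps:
$O{\left(q \right)} = -9$
$10 + O{\left(8 \right)} \left(- \frac{44}{23 - -15}\right) = 10 - 9 \left(- \frac{44}{23 - -15}\right) = 10 - 9 \left(- \frac{44}{23 + 15}\right) = 10 - 9 \left(- \frac{44}{38}\right) = 10 - 9 \left(\left(-44\right) \frac{1}{38}\right) = 10 - - \frac{198}{19} = 10 + \frac{198}{19} = \frac{388}{19}$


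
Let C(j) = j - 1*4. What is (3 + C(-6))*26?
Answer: -182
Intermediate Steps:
C(j) = -4 + j (C(j) = j - 4 = -4 + j)
(3 + C(-6))*26 = (3 + (-4 - 6))*26 = (3 - 10)*26 = -7*26 = -182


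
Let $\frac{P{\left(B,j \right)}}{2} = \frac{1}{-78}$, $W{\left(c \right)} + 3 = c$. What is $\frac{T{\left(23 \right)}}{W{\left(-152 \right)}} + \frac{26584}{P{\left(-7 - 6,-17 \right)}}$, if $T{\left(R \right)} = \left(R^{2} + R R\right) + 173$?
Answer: $- \frac{160701511}{155} \approx -1.0368 \cdot 10^{6}$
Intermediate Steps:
$T{\left(R \right)} = 173 + 2 R^{2}$ ($T{\left(R \right)} = \left(R^{2} + R^{2}\right) + 173 = 2 R^{2} + 173 = 173 + 2 R^{2}$)
$W{\left(c \right)} = -3 + c$
$P{\left(B,j \right)} = - \frac{1}{39}$ ($P{\left(B,j \right)} = \frac{2}{-78} = 2 \left(- \frac{1}{78}\right) = - \frac{1}{39}$)
$\frac{T{\left(23 \right)}}{W{\left(-152 \right)}} + \frac{26584}{P{\left(-7 - 6,-17 \right)}} = \frac{173 + 2 \cdot 23^{2}}{-3 - 152} + \frac{26584}{- \frac{1}{39}} = \frac{173 + 2 \cdot 529}{-155} + 26584 \left(-39\right) = \left(173 + 1058\right) \left(- \frac{1}{155}\right) - 1036776 = 1231 \left(- \frac{1}{155}\right) - 1036776 = - \frac{1231}{155} - 1036776 = - \frac{160701511}{155}$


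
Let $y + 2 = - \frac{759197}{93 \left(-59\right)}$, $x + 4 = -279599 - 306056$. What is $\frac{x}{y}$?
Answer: $- \frac{3213510933}{748223} \approx -4294.9$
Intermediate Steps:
$x = -585659$ ($x = -4 - 585655 = -585659$)
$y = \frac{748223}{5487}$ ($y = -2 - \frac{759197}{93 \left(-59\right)} = -2 - \frac{759197}{-5487} = -2 - - \frac{759197}{5487} = -2 + \frac{759197}{5487} = \frac{748223}{5487} \approx 136.36$)
$\frac{x}{y} = - \frac{585659}{\frac{748223}{5487}} = \left(-585659\right) \frac{5487}{748223} = - \frac{3213510933}{748223}$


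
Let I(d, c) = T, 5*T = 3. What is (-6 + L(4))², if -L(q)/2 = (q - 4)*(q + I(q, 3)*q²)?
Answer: 36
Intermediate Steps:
T = ⅗ (T = (⅕)*3 = ⅗ ≈ 0.60000)
I(d, c) = ⅗
L(q) = -2*(-4 + q)*(q + 3*q²/5) (L(q) = -2*(q - 4)*(q + 3*q²/5) = -2*(-4 + q)*(q + 3*q²/5))
(-6 + L(4))² = (-6 + (⅖)*4*(20 - 3*4² + 7*4))² = (-6 + (⅖)*4*(20 - 3*16 + 28))² = (-6 + (⅖)*4*(20 - 48 + 28))² = (-6 + (⅖)*4*0)² = (-6 + 0)² = (-6)² = 36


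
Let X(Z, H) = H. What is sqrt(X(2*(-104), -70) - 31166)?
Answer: 2*I*sqrt(7809) ≈ 176.74*I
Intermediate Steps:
sqrt(X(2*(-104), -70) - 31166) = sqrt(-70 - 31166) = sqrt(-31236) = 2*I*sqrt(7809)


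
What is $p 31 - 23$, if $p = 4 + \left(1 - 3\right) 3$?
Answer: $-85$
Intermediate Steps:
$p = -2$ ($p = 4 - 6 = -2$)
$p 31 - 23 = \left(-2\right) 31 - 23 = -62 - 23 = -85$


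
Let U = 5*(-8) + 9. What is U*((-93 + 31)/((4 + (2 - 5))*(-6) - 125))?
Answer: -1922/131 ≈ -14.672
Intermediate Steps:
U = -31 (U = -40 + 9 = -31)
U*((-93 + 31)/((4 + (2 - 5))*(-6) - 125)) = -31*(-93 + 31)/((4 + (2 - 5))*(-6) - 125) = -(-1922)/((4 - 3)*(-6) - 125) = -(-1922)/(1*(-6) - 125) = -(-1922)/(-6 - 125) = -(-1922)/(-131) = -(-1922)*(-1)/131 = -31*62/131 = -1922/131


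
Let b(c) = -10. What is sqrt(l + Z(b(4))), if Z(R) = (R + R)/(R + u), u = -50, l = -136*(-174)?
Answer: sqrt(212979)/3 ≈ 153.83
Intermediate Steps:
l = 23664
Z(R) = 2*R/(-50 + R) (Z(R) = (R + R)/(R - 50) = (2*R)/(-50 + R) = 2*R/(-50 + R))
sqrt(l + Z(b(4))) = sqrt(23664 + 2*(-10)/(-50 - 10)) = sqrt(23664 + 2*(-10)/(-60)) = sqrt(23664 + 2*(-10)*(-1/60)) = sqrt(23664 + 1/3) = sqrt(70993/3) = sqrt(212979)/3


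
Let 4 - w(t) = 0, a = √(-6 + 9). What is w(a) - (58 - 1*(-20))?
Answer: -74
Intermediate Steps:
a = √3 ≈ 1.7320
w(t) = 4 (w(t) = 4 - 1*0 = 4 + 0 = 4)
w(a) - (58 - 1*(-20)) = 4 - (58 - 1*(-20)) = 4 - (58 + 20) = 4 - 1*78 = 4 - 78 = -74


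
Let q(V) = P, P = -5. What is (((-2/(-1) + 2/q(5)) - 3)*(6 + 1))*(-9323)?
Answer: 456827/5 ≈ 91365.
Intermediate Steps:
q(V) = -5
(((-2/(-1) + 2/q(5)) - 3)*(6 + 1))*(-9323) = (((-2/(-1) + 2/(-5)) - 3)*(6 + 1))*(-9323) = (((-2*(-1) + 2*(-1/5)) - 3)*7)*(-9323) = (((2 - 2/5) - 3)*7)*(-9323) = ((8/5 - 3)*7)*(-9323) = -7/5*7*(-9323) = -49/5*(-9323) = 456827/5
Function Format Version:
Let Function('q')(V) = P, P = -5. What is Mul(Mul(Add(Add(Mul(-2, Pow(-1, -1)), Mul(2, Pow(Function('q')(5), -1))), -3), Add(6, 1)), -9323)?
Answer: Rational(456827, 5) ≈ 91365.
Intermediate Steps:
Function('q')(V) = -5
Mul(Mul(Add(Add(Mul(-2, Pow(-1, -1)), Mul(2, Pow(Function('q')(5), -1))), -3), Add(6, 1)), -9323) = Mul(Mul(Add(Add(Mul(-2, Pow(-1, -1)), Mul(2, Pow(-5, -1))), -3), Add(6, 1)), -9323) = Mul(Mul(Add(Add(Mul(-2, -1), Mul(2, Rational(-1, 5))), -3), 7), -9323) = Mul(Mul(Add(Add(2, Rational(-2, 5)), -3), 7), -9323) = Mul(Mul(Add(Rational(8, 5), -3), 7), -9323) = Mul(Mul(Rational(-7, 5), 7), -9323) = Mul(Rational(-49, 5), -9323) = Rational(456827, 5)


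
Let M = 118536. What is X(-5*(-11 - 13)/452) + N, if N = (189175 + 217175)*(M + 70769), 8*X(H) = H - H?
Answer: 76924086750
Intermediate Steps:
X(H) = 0 (X(H) = (H - H)/8 = (⅛)*0 = 0)
N = 76924086750 (N = (189175 + 217175)*(118536 + 70769) = 406350*189305 = 76924086750)
X(-5*(-11 - 13)/452) + N = 0 + 76924086750 = 76924086750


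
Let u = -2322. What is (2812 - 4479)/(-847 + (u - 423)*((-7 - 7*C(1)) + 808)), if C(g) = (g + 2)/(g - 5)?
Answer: 6668/8856013 ≈ 0.00075294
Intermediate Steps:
C(g) = (2 + g)/(-5 + g)
(2812 - 4479)/(-847 + (u - 423)*((-7 - 7*C(1)) + 808)) = (2812 - 4479)/(-847 + (-2322 - 423)*((-7 - 7*(2 + 1)/(-5 + 1)) + 808)) = -1667/(-847 - 2745*((-7 - 7*3/(-4)) + 808)) = -1667/(-847 - 2745*((-7 - (-7)*3/4) + 808)) = -1667/(-847 - 2745*((-7 - 7*(-3/4)) + 808)) = -1667/(-847 - 2745*((-7 + 21/4) + 808)) = -1667/(-847 - 2745*(-7/4 + 808)) = -1667/(-847 - 2745*3225/4) = -1667/(-847 - 8852625/4) = -1667/(-8856013/4) = -1667*(-4/8856013) = 6668/8856013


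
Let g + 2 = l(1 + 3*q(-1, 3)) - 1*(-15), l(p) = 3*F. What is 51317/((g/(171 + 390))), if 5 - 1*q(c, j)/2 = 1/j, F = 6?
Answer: 28788837/31 ≈ 9.2867e+5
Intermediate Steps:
q(c, j) = 10 - 2/j
l(p) = 18 (l(p) = 3*6 = 18)
g = 31 (g = -2 + (18 - 1*(-15)) = -2 + (18 + 15) = -2 + 33 = 31)
51317/((g/(171 + 390))) = 51317/((31/(171 + 390))) = 51317/((31/561)) = 51317/(((1/561)*31)) = 51317/(31/561) = 51317*(561/31) = 28788837/31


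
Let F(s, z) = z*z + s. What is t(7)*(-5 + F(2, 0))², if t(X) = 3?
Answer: 27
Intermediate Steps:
F(s, z) = s + z² (F(s, z) = z² + s = s + z²)
t(7)*(-5 + F(2, 0))² = 3*(-5 + (2 + 0²))² = 3*(-5 + (2 + 0))² = 3*(-5 + 2)² = 3*(-3)² = 3*9 = 27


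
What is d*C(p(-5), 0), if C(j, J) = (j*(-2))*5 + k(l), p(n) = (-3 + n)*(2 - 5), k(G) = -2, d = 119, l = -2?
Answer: -28798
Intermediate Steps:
p(n) = 9 - 3*n (p(n) = (-3 + n)*(-3) = 9 - 3*n)
C(j, J) = -2 - 10*j (C(j, J) = (j*(-2))*5 - 2 = -2*j*5 - 2 = -10*j - 2 = -2 - 10*j)
d*C(p(-5), 0) = 119*(-2 - 10*(9 - 3*(-5))) = 119*(-2 - 10*(9 + 15)) = 119*(-2 - 10*24) = 119*(-2 - 240) = 119*(-242) = -28798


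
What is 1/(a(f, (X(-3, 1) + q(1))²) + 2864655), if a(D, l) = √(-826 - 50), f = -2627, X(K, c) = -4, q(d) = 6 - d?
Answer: 954885/2735416089967 - 2*I*√219/8206248269901 ≈ 3.4908e-7 - 3.6067e-12*I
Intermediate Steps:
a(D, l) = 2*I*√219 (a(D, l) = √(-876) = 2*I*√219)
1/(a(f, (X(-3, 1) + q(1))²) + 2864655) = 1/(2*I*√219 + 2864655) = 1/(2864655 + 2*I*√219)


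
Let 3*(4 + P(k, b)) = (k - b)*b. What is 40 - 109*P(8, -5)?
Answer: 8513/3 ≈ 2837.7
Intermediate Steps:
P(k, b) = -4 + b*(k - b)/3 (P(k, b) = -4 + ((k - b)*b)/3 = -4 + (b*(k - b))/3 = -4 + b*(k - b)/3)
40 - 109*P(8, -5) = 40 - 109*(-4 - ⅓*(-5)² + (⅓)*(-5)*8) = 40 - 109*(-4 - ⅓*25 - 40/3) = 40 - 109*(-4 - 25/3 - 40/3) = 40 - 109*(-77/3) = 40 + 8393/3 = 8513/3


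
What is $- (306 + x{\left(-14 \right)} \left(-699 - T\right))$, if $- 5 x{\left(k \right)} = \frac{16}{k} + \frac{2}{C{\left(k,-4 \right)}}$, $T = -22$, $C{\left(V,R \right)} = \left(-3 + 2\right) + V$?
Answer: $- \frac{69932}{525} \approx -133.2$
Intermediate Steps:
$C{\left(V,R \right)} = -1 + V$
$x{\left(k \right)} = - \frac{16}{5 k} - \frac{2}{5 \left(-1 + k\right)}$ ($x{\left(k \right)} = - \frac{\frac{16}{k} + \frac{2}{-1 + k}}{5} = - \frac{\frac{2}{-1 + k} + \frac{16}{k}}{5} = - \frac{16}{5 k} - \frac{2}{5 \left(-1 + k\right)}$)
$- (306 + x{\left(-14 \right)} \left(-699 - T\right)) = - (306 + \frac{2 \left(8 - -126\right)}{5 \left(-14\right) \left(-1 - 14\right)} \left(-699 - -22\right)) = - (306 + \frac{2}{5} \left(- \frac{1}{14}\right) \frac{1}{-15} \left(8 + 126\right) \left(-699 + 22\right)) = - (306 + \frac{2}{5} \left(- \frac{1}{14}\right) \left(- \frac{1}{15}\right) 134 \left(-677\right)) = - (306 + \frac{134}{525} \left(-677\right)) = - (306 - \frac{90718}{525}) = \left(-1\right) \frac{69932}{525} = - \frac{69932}{525}$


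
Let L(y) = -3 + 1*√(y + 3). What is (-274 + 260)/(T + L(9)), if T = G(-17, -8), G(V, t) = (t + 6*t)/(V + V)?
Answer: -5474/2939 - 8092*√3/2939 ≈ -6.6314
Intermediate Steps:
L(y) = -3 + √(3 + y) (L(y) = -3 + 1*√(3 + y) = -3 + √(3 + y))
G(V, t) = 7*t/(2*V) (G(V, t) = (7*t)/((2*V)) = (7*t)*(1/(2*V)) = 7*t/(2*V))
T = 28/17 (T = (7/2)*(-8)/(-17) = (7/2)*(-8)*(-1/17) = 28/17 ≈ 1.6471)
(-274 + 260)/(T + L(9)) = (-274 + 260)/(28/17 + (-3 + √(3 + 9))) = -14/(28/17 + (-3 + √12)) = -14/(28/17 + (-3 + 2*√3)) = -14/(-23/17 + 2*√3)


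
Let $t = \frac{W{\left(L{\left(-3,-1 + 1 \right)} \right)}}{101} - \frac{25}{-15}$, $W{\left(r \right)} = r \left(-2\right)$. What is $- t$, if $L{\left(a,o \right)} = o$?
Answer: $- \frac{5}{3} \approx -1.6667$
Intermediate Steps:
$W{\left(r \right)} = - 2 r$
$t = \frac{5}{3}$ ($t = \frac{\left(-2\right) \left(-1 + 1\right)}{101} - \frac{25}{-15} = \left(-2\right) 0 \cdot \frac{1}{101} - - \frac{5}{3} = 0 \cdot \frac{1}{101} + \frac{5}{3} = 0 + \frac{5}{3} = \frac{5}{3} \approx 1.6667$)
$- t = \left(-1\right) \frac{5}{3} = - \frac{5}{3}$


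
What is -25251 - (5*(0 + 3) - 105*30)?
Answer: -22116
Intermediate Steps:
-25251 - (5*(0 + 3) - 105*30) = -25251 - (5*3 - 3150) = -25251 - (15 - 3150) = -25251 - 1*(-3135) = -25251 + 3135 = -22116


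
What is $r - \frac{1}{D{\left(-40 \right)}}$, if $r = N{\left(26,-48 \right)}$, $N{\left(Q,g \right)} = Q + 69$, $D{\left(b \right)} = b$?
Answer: $\frac{3801}{40} \approx 95.025$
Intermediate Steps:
$N{\left(Q,g \right)} = 69 + Q$
$r = 95$ ($r = 69 + 26 = 95$)
$r - \frac{1}{D{\left(-40 \right)}} = 95 - \frac{1}{-40} = 95 - - \frac{1}{40} = 95 + \frac{1}{40} = \frac{3801}{40}$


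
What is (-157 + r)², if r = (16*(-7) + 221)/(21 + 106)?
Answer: 393228900/16129 ≈ 24380.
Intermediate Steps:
r = 109/127 (r = (-112 + 221)/127 = 109*(1/127) = 109/127 ≈ 0.85827)
(-157 + r)² = (-157 + 109/127)² = (-19830/127)² = 393228900/16129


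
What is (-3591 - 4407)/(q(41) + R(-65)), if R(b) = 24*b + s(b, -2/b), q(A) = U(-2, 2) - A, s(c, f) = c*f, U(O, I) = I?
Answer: 7998/1601 ≈ 4.9956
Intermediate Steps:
q(A) = 2 - A
R(b) = -2 + 24*b (R(b) = 24*b + b*(-2/b) = 24*b - 2 = -2 + 24*b)
(-3591 - 4407)/(q(41) + R(-65)) = (-3591 - 4407)/((2 - 1*41) + (-2 + 24*(-65))) = -7998/((2 - 41) + (-2 - 1560)) = -7998/(-39 - 1562) = -7998/(-1601) = -7998*(-1/1601) = 7998/1601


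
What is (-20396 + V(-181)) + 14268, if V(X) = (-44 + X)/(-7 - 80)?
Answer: -177637/29 ≈ -6125.4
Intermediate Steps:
V(X) = 44/87 - X/87 (V(X) = (-44 + X)/(-87) = (-44 + X)*(-1/87) = 44/87 - X/87)
(-20396 + V(-181)) + 14268 = (-20396 + (44/87 - 1/87*(-181))) + 14268 = (-20396 + (44/87 + 181/87)) + 14268 = (-20396 + 75/29) + 14268 = -591409/29 + 14268 = -177637/29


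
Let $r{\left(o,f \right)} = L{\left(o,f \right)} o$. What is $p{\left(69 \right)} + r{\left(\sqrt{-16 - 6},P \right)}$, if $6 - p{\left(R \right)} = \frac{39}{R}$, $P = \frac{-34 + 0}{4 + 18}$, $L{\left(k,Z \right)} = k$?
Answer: $- \frac{381}{23} \approx -16.565$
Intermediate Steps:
$P = - \frac{17}{11}$ ($P = - \frac{34}{22} = \left(-34\right) \frac{1}{22} = - \frac{17}{11} \approx -1.5455$)
$p{\left(R \right)} = 6 - \frac{39}{R}$
$r{\left(o,f \right)} = o^{2}$ ($r{\left(o,f \right)} = o o = o^{2}$)
$p{\left(69 \right)} + r{\left(\sqrt{-16 - 6},P \right)} = \left(6 - \frac{39}{69}\right) + \left(\sqrt{-16 - 6}\right)^{2} = \left(6 - \frac{13}{23}\right) + \left(\sqrt{-22}\right)^{2} = \left(6 - \frac{13}{23}\right) + \left(i \sqrt{22}\right)^{2} = \frac{125}{23} - 22 = - \frac{381}{23}$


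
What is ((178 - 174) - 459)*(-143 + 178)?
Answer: -15925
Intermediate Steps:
((178 - 174) - 459)*(-143 + 178) = (4 - 459)*35 = -455*35 = -15925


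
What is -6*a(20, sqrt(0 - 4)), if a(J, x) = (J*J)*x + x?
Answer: -4812*I ≈ -4812.0*I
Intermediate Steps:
a(J, x) = x + x*J**2 (a(J, x) = J**2*x + x = x*J**2 + x = x + x*J**2)
-6*a(20, sqrt(0 - 4)) = -6*sqrt(0 - 4)*(1 + 20**2) = -6*sqrt(-4)*(1 + 400) = -6*2*I*401 = -4812*I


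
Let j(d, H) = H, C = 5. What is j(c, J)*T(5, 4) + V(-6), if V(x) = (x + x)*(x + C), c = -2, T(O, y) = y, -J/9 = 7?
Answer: -240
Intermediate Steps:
J = -63 (J = -9*7 = -63)
V(x) = 2*x*(5 + x) (V(x) = (x + x)*(x + 5) = (2*x)*(5 + x) = 2*x*(5 + x))
j(c, J)*T(5, 4) + V(-6) = -63*4 + 2*(-6)*(5 - 6) = -252 + 2*(-6)*(-1) = -252 + 12 = -240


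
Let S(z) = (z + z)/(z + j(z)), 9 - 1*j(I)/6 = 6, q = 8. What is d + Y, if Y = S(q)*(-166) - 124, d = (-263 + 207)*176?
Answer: -131068/13 ≈ -10082.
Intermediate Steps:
j(I) = 18 (j(I) = 54 - 6*6 = 54 - 36 = 18)
d = -9856 (d = -56*176 = -9856)
S(z) = 2*z/(18 + z) (S(z) = (z + z)/(z + 18) = (2*z)/(18 + z) = 2*z/(18 + z))
Y = -2940/13 (Y = (2*8/(18 + 8))*(-166) - 124 = (2*8/26)*(-166) - 124 = (2*8*(1/26))*(-166) - 124 = (8/13)*(-166) - 124 = -1328/13 - 124 = -2940/13 ≈ -226.15)
d + Y = -9856 - 2940/13 = -131068/13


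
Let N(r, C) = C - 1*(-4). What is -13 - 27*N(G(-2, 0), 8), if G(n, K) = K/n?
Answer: -337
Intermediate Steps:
N(r, C) = 4 + C (N(r, C) = C + 4 = 4 + C)
-13 - 27*N(G(-2, 0), 8) = -13 - 27*(4 + 8) = -13 - 27*12 = -13 - 324 = -337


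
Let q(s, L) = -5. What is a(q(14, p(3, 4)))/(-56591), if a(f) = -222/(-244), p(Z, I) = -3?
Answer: -111/6904102 ≈ -1.6077e-5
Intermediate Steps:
a(f) = 111/122 (a(f) = -222*(-1/244) = 111/122)
a(q(14, p(3, 4)))/(-56591) = (111/122)/(-56591) = (111/122)*(-1/56591) = -111/6904102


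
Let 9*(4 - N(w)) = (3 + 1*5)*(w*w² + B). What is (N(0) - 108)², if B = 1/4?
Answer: 879844/81 ≈ 10862.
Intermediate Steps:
B = ¼ ≈ 0.25000
N(w) = 34/9 - 8*w³/9 (N(w) = 4 - (3 + 1*5)*(w*w² + ¼)/9 = 4 - (3 + 5)*(w³ + ¼)/9 = 4 - 8*(¼ + w³)/9 = 4 - (2 + 8*w³)/9 = 4 + (-2/9 - 8*w³/9) = 34/9 - 8*w³/9)
(N(0) - 108)² = ((34/9 - 8/9*0³) - 108)² = ((34/9 - 8/9*0) - 108)² = ((34/9 + 0) - 108)² = (34/9 - 108)² = (-938/9)² = 879844/81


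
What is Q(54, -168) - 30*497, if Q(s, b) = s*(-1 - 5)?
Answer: -15234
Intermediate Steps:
Q(s, b) = -6*s (Q(s, b) = s*(-6) = -6*s)
Q(54, -168) - 30*497 = -6*54 - 30*497 = -324 - 14910 = -15234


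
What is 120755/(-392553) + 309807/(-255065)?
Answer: -152416041346/100126530945 ≈ -1.5222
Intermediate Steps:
120755/(-392553) + 309807/(-255065) = 120755*(-1/392553) + 309807*(-1/255065) = -120755/392553 - 309807/255065 = -152416041346/100126530945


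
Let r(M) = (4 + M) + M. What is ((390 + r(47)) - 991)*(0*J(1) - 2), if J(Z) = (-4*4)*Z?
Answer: 1006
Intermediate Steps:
r(M) = 4 + 2*M
J(Z) = -16*Z
((390 + r(47)) - 991)*(0*J(1) - 2) = ((390 + (4 + 2*47)) - 991)*(0*(-16*1) - 2) = ((390 + (4 + 94)) - 991)*(0*(-16) - 2) = ((390 + 98) - 991)*(0 - 2) = (488 - 991)*(-2) = -503*(-2) = 1006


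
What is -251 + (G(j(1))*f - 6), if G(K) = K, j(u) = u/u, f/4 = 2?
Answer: -249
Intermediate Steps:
f = 8 (f = 4*2 = 8)
j(u) = 1
-251 + (G(j(1))*f - 6) = -251 + (1*8 - 6) = -251 + (8 - 6) = -251 + 2 = -249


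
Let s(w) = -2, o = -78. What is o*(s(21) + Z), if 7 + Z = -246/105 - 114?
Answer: 342186/35 ≈ 9776.8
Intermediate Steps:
Z = -4317/35 (Z = -7 + (-246/105 - 114) = -7 + (-246*1/105 - 114) = -7 + (-82/35 - 114) = -7 - 4072/35 = -4317/35 ≈ -123.34)
o*(s(21) + Z) = -78*(-2 - 4317/35) = -78*(-4387/35) = 342186/35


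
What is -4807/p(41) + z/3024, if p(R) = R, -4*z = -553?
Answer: -8303257/70848 ≈ -117.20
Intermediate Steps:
z = 553/4 (z = -¼*(-553) = 553/4 ≈ 138.25)
-4807/p(41) + z/3024 = -4807/41 + (553/4)/3024 = -4807*1/41 + (553/4)*(1/3024) = -4807/41 + 79/1728 = -8303257/70848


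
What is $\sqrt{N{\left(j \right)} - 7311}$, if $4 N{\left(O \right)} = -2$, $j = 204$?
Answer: $\frac{i \sqrt{29246}}{2} \approx 85.507 i$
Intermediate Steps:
$N{\left(O \right)} = - \frac{1}{2}$ ($N{\left(O \right)} = \frac{1}{4} \left(-2\right) = - \frac{1}{2}$)
$\sqrt{N{\left(j \right)} - 7311} = \sqrt{- \frac{1}{2} - 7311} = \sqrt{- \frac{14623}{2}} = \frac{i \sqrt{29246}}{2}$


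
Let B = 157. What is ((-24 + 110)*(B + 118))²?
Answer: 559322500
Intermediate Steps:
((-24 + 110)*(B + 118))² = ((-24 + 110)*(157 + 118))² = (86*275)² = 23650² = 559322500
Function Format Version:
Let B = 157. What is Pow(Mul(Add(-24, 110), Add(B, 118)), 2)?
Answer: 559322500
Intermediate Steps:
Pow(Mul(Add(-24, 110), Add(B, 118)), 2) = Pow(Mul(Add(-24, 110), Add(157, 118)), 2) = Pow(Mul(86, 275), 2) = Pow(23650, 2) = 559322500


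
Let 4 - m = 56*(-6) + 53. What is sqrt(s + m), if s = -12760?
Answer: I*sqrt(12473) ≈ 111.68*I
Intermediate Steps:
m = 287 (m = 4 - (56*(-6) + 53) = 4 - (-336 + 53) = 4 - 1*(-283) = 4 + 283 = 287)
sqrt(s + m) = sqrt(-12760 + 287) = sqrt(-12473) = I*sqrt(12473)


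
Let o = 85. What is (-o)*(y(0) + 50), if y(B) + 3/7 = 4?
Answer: -31875/7 ≈ -4553.6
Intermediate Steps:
y(B) = 25/7 (y(B) = -3/7 + 4 = 25/7)
(-o)*(y(0) + 50) = (-1*85)*(25/7 + 50) = -85*375/7 = -31875/7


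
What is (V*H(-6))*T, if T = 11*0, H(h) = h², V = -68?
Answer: 0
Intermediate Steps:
T = 0
(V*H(-6))*T = -68*(-6)²*0 = -68*36*0 = -2448*0 = 0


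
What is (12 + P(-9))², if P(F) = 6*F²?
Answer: 248004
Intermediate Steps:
(12 + P(-9))² = (12 + 6*(-9)²)² = (12 + 6*81)² = (12 + 486)² = 498² = 248004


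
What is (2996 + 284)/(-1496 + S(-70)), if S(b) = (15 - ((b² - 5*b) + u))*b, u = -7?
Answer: 205/22779 ≈ 0.0089995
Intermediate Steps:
S(b) = b*(22 - b² + 5*b) (S(b) = (15 - ((b² - 5*b) - 7))*b = (15 - (-7 + b² - 5*b))*b = (15 + (7 - b² + 5*b))*b = (22 - b² + 5*b)*b = b*(22 - b² + 5*b))
(2996 + 284)/(-1496 + S(-70)) = (2996 + 284)/(-1496 - 70*(22 - 1*(-70)² + 5*(-70))) = 3280/(-1496 - 70*(22 - 1*4900 - 350)) = 3280/(-1496 - 70*(22 - 4900 - 350)) = 3280/(-1496 - 70*(-5228)) = 3280/(-1496 + 365960) = 3280/364464 = 3280*(1/364464) = 205/22779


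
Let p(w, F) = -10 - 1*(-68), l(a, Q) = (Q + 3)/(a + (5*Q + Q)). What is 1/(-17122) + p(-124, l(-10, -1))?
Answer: 993075/17122 ≈ 58.000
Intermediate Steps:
l(a, Q) = (3 + Q)/(a + 6*Q)
p(w, F) = 58 (p(w, F) = -10 + 68 = 58)
1/(-17122) + p(-124, l(-10, -1)) = 1/(-17122) + 58 = -1/17122 + 58 = 993075/17122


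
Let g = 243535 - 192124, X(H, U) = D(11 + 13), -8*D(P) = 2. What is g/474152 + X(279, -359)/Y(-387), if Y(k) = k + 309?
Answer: 1032149/9245964 ≈ 0.11163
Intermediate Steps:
D(P) = -¼ (D(P) = -⅛*2 = -¼)
X(H, U) = -¼
g = 51411
Y(k) = 309 + k
g/474152 + X(279, -359)/Y(-387) = 51411/474152 - 1/(4*(309 - 387)) = 51411*(1/474152) - ¼/(-78) = 51411/474152 - ¼*(-1/78) = 51411/474152 + 1/312 = 1032149/9245964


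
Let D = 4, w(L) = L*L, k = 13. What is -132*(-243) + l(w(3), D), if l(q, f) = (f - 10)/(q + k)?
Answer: 352833/11 ≈ 32076.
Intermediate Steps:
w(L) = L**2
l(q, f) = (-10 + f)/(13 + q) (l(q, f) = (f - 10)/(q + 13) = (-10 + f)/(13 + q))
-132*(-243) + l(w(3), D) = -132*(-243) + (-10 + 4)/(13 + 3**2) = 32076 - 6/(13 + 9) = 32076 - 6/22 = 32076 + (1/22)*(-6) = 32076 - 3/11 = 352833/11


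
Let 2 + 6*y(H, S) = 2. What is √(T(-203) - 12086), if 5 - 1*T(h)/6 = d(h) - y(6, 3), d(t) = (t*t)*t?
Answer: √50180506 ≈ 7083.8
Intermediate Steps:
y(H, S) = 0 (y(H, S) = -⅓ + (⅙)*2 = -⅓ + ⅓ = 0)
d(t) = t³ (d(t) = t²*t = t³)
T(h) = 30 - 6*h³ (T(h) = 30 - 6*(h³ - 1*0) = 30 - 6*(h³ + 0) = 30 - 6*h³)
√(T(-203) - 12086) = √((30 - 6*(-203)³) - 12086) = √((30 - 6*(-8365427)) - 12086) = √((30 + 50192562) - 12086) = √(50192592 - 12086) = √50180506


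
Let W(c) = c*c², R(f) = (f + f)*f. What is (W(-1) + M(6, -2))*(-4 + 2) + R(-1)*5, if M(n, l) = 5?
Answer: 2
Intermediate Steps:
R(f) = 2*f² (R(f) = (2*f)*f = 2*f²)
W(c) = c³
(W(-1) + M(6, -2))*(-4 + 2) + R(-1)*5 = ((-1)³ + 5)*(-4 + 2) + (2*(-1)²)*5 = (-1 + 5)*(-2) + (2*1)*5 = 4*(-2) + 2*5 = -8 + 10 = 2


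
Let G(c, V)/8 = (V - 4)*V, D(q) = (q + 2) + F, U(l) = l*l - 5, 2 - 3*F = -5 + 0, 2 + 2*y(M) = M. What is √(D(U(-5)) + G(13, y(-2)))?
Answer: 19*√3/3 ≈ 10.970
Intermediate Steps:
y(M) = -1 + M/2
F = 7/3 (F = ⅔ - (-5 + 0)/3 = ⅔ - ⅓*(-5) = ⅔ + 5/3 = 7/3 ≈ 2.3333)
U(l) = -5 + l² (U(l) = l² - 5 = -5 + l²)
D(q) = 13/3 + q (D(q) = (q + 2) + 7/3 = (2 + q) + 7/3 = 13/3 + q)
G(c, V) = 8*V*(-4 + V) (G(c, V) = 8*((V - 4)*V) = 8*((-4 + V)*V) = 8*(V*(-4 + V)) = 8*V*(-4 + V))
√(D(U(-5)) + G(13, y(-2))) = √((13/3 + (-5 + (-5)²)) + 8*(-1 + (½)*(-2))*(-4 + (-1 + (½)*(-2)))) = √((13/3 + (-5 + 25)) + 8*(-1 - 1)*(-4 + (-1 - 1))) = √((13/3 + 20) + 8*(-2)*(-4 - 2)) = √(73/3 + 8*(-2)*(-6)) = √(73/3 + 96) = √(361/3) = 19*√3/3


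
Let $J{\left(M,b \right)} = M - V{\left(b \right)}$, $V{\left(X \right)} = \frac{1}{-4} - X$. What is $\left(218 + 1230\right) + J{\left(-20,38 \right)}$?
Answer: $\frac{5865}{4} \approx 1466.3$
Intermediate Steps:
$V{\left(X \right)} = - \frac{1}{4} - X$
$J{\left(M,b \right)} = \frac{1}{4} + M + b$ ($J{\left(M,b \right)} = M - \left(- \frac{1}{4} - b\right) = M + \left(\frac{1}{4} + b\right) = \frac{1}{4} + M + b$)
$\left(218 + 1230\right) + J{\left(-20,38 \right)} = \left(218 + 1230\right) + \left(\frac{1}{4} - 20 + 38\right) = 1448 + \frac{73}{4} = \frac{5865}{4}$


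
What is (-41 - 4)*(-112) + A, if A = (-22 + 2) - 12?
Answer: 5008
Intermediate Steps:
A = -32 (A = -20 - 12 = -32)
(-41 - 4)*(-112) + A = (-41 - 4)*(-112) - 32 = -45*(-112) - 32 = 5040 - 32 = 5008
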